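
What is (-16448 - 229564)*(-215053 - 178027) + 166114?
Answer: 96702563074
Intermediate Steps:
(-16448 - 229564)*(-215053 - 178027) + 166114 = -246012*(-393080) + 166114 = 96702396960 + 166114 = 96702563074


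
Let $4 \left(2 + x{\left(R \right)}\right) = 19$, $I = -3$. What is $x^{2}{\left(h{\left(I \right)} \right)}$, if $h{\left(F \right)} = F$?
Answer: $\frac{121}{16} \approx 7.5625$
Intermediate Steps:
$x{\left(R \right)} = \frac{11}{4}$ ($x{\left(R \right)} = -2 + \frac{1}{4} \cdot 19 = -2 + \frac{19}{4} = \frac{11}{4}$)
$x^{2}{\left(h{\left(I \right)} \right)} = \left(\frac{11}{4}\right)^{2} = \frac{121}{16}$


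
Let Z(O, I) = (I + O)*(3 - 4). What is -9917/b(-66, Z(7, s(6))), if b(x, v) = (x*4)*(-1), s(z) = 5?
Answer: -9917/264 ≈ -37.564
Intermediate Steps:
Z(O, I) = -I - O (Z(O, I) = (I + O)*(-1) = -I - O)
b(x, v) = -4*x (b(x, v) = (4*x)*(-1) = -4*x)
-9917/b(-66, Z(7, s(6))) = -9917/((-4*(-66))) = -9917/264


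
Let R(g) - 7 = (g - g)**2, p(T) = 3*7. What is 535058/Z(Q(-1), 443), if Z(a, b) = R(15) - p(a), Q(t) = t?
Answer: -267529/7 ≈ -38218.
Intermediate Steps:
p(T) = 21
R(g) = 7 (R(g) = 7 + (g - g)**2 = 7 + 0**2 = 7 + 0 = 7)
Z(a, b) = -14 (Z(a, b) = 7 - 1*21 = 7 - 21 = -14)
535058/Z(Q(-1), 443) = 535058/(-14) = 535058*(-1/14) = -267529/7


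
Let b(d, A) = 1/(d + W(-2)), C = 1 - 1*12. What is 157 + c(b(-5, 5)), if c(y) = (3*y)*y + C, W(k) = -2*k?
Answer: 149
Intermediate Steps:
C = -11 (C = 1 - 12 = -11)
b(d, A) = 1/(4 + d) (b(d, A) = 1/(d - 2*(-2)) = 1/(d + 4) = 1/(4 + d))
c(y) = -11 + 3*y**2 (c(y) = (3*y)*y - 11 = 3*y**2 - 11 = -11 + 3*y**2)
157 + c(b(-5, 5)) = 157 + (-11 + 3*(1/(4 - 5))**2) = 157 + (-11 + 3*(1/(-1))**2) = 157 + (-11 + 3*(-1)**2) = 157 + (-11 + 3*1) = 157 + (-11 + 3) = 157 - 8 = 149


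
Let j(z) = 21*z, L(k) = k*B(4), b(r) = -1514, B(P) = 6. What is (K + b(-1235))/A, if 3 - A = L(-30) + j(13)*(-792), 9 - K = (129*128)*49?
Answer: -810593/216399 ≈ -3.7458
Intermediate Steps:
K = -809079 (K = 9 - 129*128*49 = 9 - 16512*49 = 9 - 1*809088 = 9 - 809088 = -809079)
L(k) = 6*k (L(k) = k*6 = 6*k)
A = 216399 (A = 3 - (6*(-30) + (21*13)*(-792)) = 3 - (-180 + 273*(-792)) = 3 - (-180 - 216216) = 3 - 1*(-216396) = 3 + 216396 = 216399)
(K + b(-1235))/A = (-809079 - 1514)/216399 = -810593*1/216399 = -810593/216399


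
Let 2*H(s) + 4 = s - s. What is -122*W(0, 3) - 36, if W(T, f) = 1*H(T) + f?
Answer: -158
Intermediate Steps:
H(s) = -2 (H(s) = -2 + (s - s)/2 = -2 + (1/2)*0 = -2 + 0 = -2)
W(T, f) = -2 + f (W(T, f) = 1*(-2) + f = -2 + f)
-122*W(0, 3) - 36 = -122*(-2 + 3) - 36 = -122*1 - 36 = -122 - 36 = -158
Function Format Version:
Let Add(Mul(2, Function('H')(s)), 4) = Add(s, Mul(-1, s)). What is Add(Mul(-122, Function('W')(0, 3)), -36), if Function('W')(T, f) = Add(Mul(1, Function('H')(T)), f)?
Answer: -158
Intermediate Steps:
Function('H')(s) = -2 (Function('H')(s) = Add(-2, Mul(Rational(1, 2), Add(s, Mul(-1, s)))) = Add(-2, Mul(Rational(1, 2), 0)) = Add(-2, 0) = -2)
Function('W')(T, f) = Add(-2, f) (Function('W')(T, f) = Add(Mul(1, -2), f) = Add(-2, f))
Add(Mul(-122, Function('W')(0, 3)), -36) = Add(Mul(-122, Add(-2, 3)), -36) = Add(Mul(-122, 1), -36) = Add(-122, -36) = -158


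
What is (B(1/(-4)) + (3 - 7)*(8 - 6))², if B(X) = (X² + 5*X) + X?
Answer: 22801/256 ≈ 89.066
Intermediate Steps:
B(X) = X² + 6*X
(B(1/(-4)) + (3 - 7)*(8 - 6))² = ((1/(-4))*(6 + 1/(-4)) + (3 - 7)*(8 - 6))² = ((1*(-¼))*(6 + 1*(-¼)) - 4*2)² = (-(6 - ¼)/4 - 8)² = (-¼*23/4 - 8)² = (-23/16 - 8)² = (-151/16)² = 22801/256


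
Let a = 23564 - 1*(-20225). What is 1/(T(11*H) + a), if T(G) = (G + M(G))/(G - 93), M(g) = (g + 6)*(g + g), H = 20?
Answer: 127/5660863 ≈ 2.2435e-5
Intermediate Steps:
M(g) = 2*g*(6 + g) (M(g) = (6 + g)*(2*g) = 2*g*(6 + g))
a = 43789 (a = 23564 + 20225 = 43789)
T(G) = (G + 2*G*(6 + G))/(-93 + G) (T(G) = (G + 2*G*(6 + G))/(G - 93) = (G + 2*G*(6 + G))/(-93 + G))
1/(T(11*H) + a) = 1/((11*20)*(13 + 2*(11*20))/(-93 + 11*20) + 43789) = 1/(220*(13 + 2*220)/(-93 + 220) + 43789) = 1/(220*(13 + 440)/127 + 43789) = 1/(220*(1/127)*453 + 43789) = 1/(99660/127 + 43789) = 1/(5660863/127) = 127/5660863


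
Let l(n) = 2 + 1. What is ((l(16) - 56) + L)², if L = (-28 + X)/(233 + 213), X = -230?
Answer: 142754704/49729 ≈ 2870.7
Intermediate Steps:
l(n) = 3
L = -129/223 (L = (-28 - 230)/(233 + 213) = -258/446 = -258*1/446 = -129/223 ≈ -0.57847)
((l(16) - 56) + L)² = ((3 - 56) - 129/223)² = (-53 - 129/223)² = (-11948/223)² = 142754704/49729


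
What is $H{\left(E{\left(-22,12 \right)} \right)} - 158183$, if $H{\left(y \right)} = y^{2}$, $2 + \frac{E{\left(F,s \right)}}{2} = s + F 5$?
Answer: $-118183$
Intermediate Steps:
$E{\left(F,s \right)} = -4 + 2 s + 10 F$ ($E{\left(F,s \right)} = -4 + 2 \left(s + F 5\right) = -4 + 2 \left(s + 5 F\right) = -4 + \left(2 s + 10 F\right) = -4 + 2 s + 10 F$)
$H{\left(E{\left(-22,12 \right)} \right)} - 158183 = \left(-4 + 2 \cdot 12 + 10 \left(-22\right)\right)^{2} - 158183 = \left(-4 + 24 - 220\right)^{2} - 158183 = \left(-200\right)^{2} - 158183 = 40000 - 158183 = -118183$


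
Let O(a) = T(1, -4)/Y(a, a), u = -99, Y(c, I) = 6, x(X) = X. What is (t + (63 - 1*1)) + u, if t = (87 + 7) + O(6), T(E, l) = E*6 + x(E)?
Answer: 349/6 ≈ 58.167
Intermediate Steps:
T(E, l) = 7*E (T(E, l) = E*6 + E = 6*E + E = 7*E)
O(a) = 7/6 (O(a) = (7*1)/6 = 7*(⅙) = 7/6)
t = 571/6 (t = (87 + 7) + 7/6 = 94 + 7/6 = 571/6 ≈ 95.167)
(t + (63 - 1*1)) + u = (571/6 + (63 - 1*1)) - 99 = (571/6 + (63 - 1)) - 99 = (571/6 + 62) - 99 = 943/6 - 99 = 349/6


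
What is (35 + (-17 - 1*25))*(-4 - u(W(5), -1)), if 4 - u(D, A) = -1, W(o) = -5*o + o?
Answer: 63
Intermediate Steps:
W(o) = -4*o
u(D, A) = 5 (u(D, A) = 4 - 1*(-1) = 4 + 1 = 5)
(35 + (-17 - 1*25))*(-4 - u(W(5), -1)) = (35 + (-17 - 1*25))*(-4 - 1*5) = (35 + (-17 - 25))*(-4 - 5) = (35 - 42)*(-9) = -7*(-9) = 63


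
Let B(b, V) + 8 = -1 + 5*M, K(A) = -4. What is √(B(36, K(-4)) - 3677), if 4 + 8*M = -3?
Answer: I*√59046/4 ≈ 60.748*I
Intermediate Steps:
M = -7/8 (M = -½ + (⅛)*(-3) = -½ - 3/8 = -7/8 ≈ -0.87500)
B(b, V) = -107/8 (B(b, V) = -8 + (-1 + 5*(-7/8)) = -8 + (-1 - 35/8) = -8 - 43/8 = -107/8)
√(B(36, K(-4)) - 3677) = √(-107/8 - 3677) = √(-29523/8) = I*√59046/4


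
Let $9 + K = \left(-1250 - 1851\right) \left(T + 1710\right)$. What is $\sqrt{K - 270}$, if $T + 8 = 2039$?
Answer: $4 i \sqrt{725070} \approx 3406.0 i$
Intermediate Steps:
$T = 2031$ ($T = -8 + 2039 = 2031$)
$K = -11600850$ ($K = -9 + \left(-1250 - 1851\right) \left(2031 + 1710\right) = -9 - 11600841 = -11600850$)
$\sqrt{K - 270} = \sqrt{-11600850 - 270} = \sqrt{-11601120} = 4 i \sqrt{725070}$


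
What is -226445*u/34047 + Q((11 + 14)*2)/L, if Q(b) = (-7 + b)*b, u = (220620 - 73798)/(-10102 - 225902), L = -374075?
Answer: 19107132470677/4624273822194 ≈ 4.1319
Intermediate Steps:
u = -73411/118002 (u = 146822/(-236004) = 146822*(-1/236004) = -73411/118002 ≈ -0.62212)
Q(b) = b*(-7 + b)
-226445*u/34047 + Q((11 + 14)*2)/L = -226445/(34047/(-73411/118002)) + (((11 + 14)*2)*(-7 + (11 + 14)*2))/(-374075) = -226445/(34047*(-118002/73411)) + ((25*2)*(-7 + 25*2))*(-1/374075) = -226445/(-309047238/5647) + (50*(-7 + 50))*(-1/374075) = -226445*(-5647/309047238) + (50*43)*(-1/374075) = 1278734915/309047238 + 2150*(-1/374075) = 1278734915/309047238 - 86/14963 = 19107132470677/4624273822194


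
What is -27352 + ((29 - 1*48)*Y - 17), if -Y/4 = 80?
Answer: -21289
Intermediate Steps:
Y = -320 (Y = -4*80 = -320)
-27352 + ((29 - 1*48)*Y - 17) = -27352 + ((29 - 1*48)*(-320) - 17) = -27352 + ((29 - 48)*(-320) - 17) = -27352 + (-19*(-320) - 17) = -27352 + (6080 - 17) = -27352 + 6063 = -21289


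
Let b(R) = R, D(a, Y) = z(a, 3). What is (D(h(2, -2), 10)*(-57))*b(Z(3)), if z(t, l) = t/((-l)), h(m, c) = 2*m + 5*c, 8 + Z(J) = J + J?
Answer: 228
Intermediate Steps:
Z(J) = -8 + 2*J (Z(J) = -8 + (J + J) = -8 + 2*J)
z(t, l) = -t/l (z(t, l) = t*(-1/l) = -t/l)
D(a, Y) = -a/3 (D(a, Y) = -1*a/3 = -1*a*⅓ = -a/3)
(D(h(2, -2), 10)*(-57))*b(Z(3)) = (-(2*2 + 5*(-2))/3*(-57))*(-8 + 2*3) = (-(4 - 10)/3*(-57))*(-8 + 6) = (-⅓*(-6)*(-57))*(-2) = (2*(-57))*(-2) = -114*(-2) = 228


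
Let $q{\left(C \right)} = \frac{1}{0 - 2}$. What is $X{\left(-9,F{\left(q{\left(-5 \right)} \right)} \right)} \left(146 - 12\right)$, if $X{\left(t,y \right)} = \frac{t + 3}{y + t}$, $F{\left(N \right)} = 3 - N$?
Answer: $\frac{1608}{11} \approx 146.18$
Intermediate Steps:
$q{\left(C \right)} = - \frac{1}{2}$ ($q{\left(C \right)} = \frac{1}{-2} = - \frac{1}{2}$)
$X{\left(t,y \right)} = \frac{3 + t}{t + y}$
$X{\left(-9,F{\left(q{\left(-5 \right)} \right)} \right)} \left(146 - 12\right) = \frac{3 - 9}{-9 + \left(3 - - \frac{1}{2}\right)} \left(146 - 12\right) = \frac{1}{-9 + \left(3 + \frac{1}{2}\right)} \left(-6\right) 134 = \frac{1}{-9 + \frac{7}{2}} \left(-6\right) 134 = \frac{1}{- \frac{11}{2}} \left(-6\right) 134 = \left(- \frac{2}{11}\right) \left(-6\right) 134 = \frac{12}{11} \cdot 134 = \frac{1608}{11}$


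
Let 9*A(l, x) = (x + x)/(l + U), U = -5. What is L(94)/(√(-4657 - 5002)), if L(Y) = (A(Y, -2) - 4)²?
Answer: -10291264*I*√9659/6197224059 ≈ -0.16321*I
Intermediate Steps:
A(l, x) = 2*x/(9*(-5 + l)) (A(l, x) = ((x + x)/(l - 5))/9 = ((2*x)/(-5 + l))/9 = (2*x/(-5 + l))/9 = 2*x/(9*(-5 + l)))
L(Y) = (-4 - 4/(9*(-5 + Y)))² (L(Y) = ((2/9)*(-2)/(-5 + Y) - 4)² = (-4/(9*(-5 + Y)) - 4)² = (-4 - 4/(9*(-5 + Y)))²)
L(94)/(√(-4657 - 5002)) = (16*(-44 + 9*94)²/(81*(-5 + 94)²))/(√(-4657 - 5002)) = ((16/81)*(-44 + 846)²/89²)/(√(-9659)) = ((16/81)*802²*(1/7921))/((I*√9659)) = ((16/81)*643204*(1/7921))*(-I*√9659/9659) = 10291264*(-I*√9659/9659)/641601 = -10291264*I*√9659/6197224059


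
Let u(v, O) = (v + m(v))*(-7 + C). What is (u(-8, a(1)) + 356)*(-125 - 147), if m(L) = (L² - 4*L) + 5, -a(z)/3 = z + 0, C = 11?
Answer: -198016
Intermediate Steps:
a(z) = -3*z (a(z) = -3*(z + 0) = -3*z)
m(L) = 5 + L² - 4*L
u(v, O) = 20 - 12*v + 4*v² (u(v, O) = (v + (5 + v² - 4*v))*(-7 + 11) = (5 + v² - 3*v)*4 = 20 - 12*v + 4*v²)
(u(-8, a(1)) + 356)*(-125 - 147) = ((20 - 12*(-8) + 4*(-8)²) + 356)*(-125 - 147) = ((20 + 96 + 4*64) + 356)*(-272) = ((20 + 96 + 256) + 356)*(-272) = (372 + 356)*(-272) = 728*(-272) = -198016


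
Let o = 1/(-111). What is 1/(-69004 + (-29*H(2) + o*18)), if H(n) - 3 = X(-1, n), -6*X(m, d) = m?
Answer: -222/15339311 ≈ -1.4473e-5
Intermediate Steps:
X(m, d) = -m/6
o = -1/111 ≈ -0.0090090
H(n) = 19/6 (H(n) = 3 - ⅙*(-1) = 3 + ⅙ = 19/6)
1/(-69004 + (-29*H(2) + o*18)) = 1/(-69004 + (-29*19/6 - 1/111*18)) = 1/(-69004 + (-551/6 - 6/37)) = 1/(-69004 - 20423/222) = 1/(-15339311/222) = -222/15339311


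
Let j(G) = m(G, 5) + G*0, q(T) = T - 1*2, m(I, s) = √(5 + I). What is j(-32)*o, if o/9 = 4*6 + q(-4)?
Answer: 486*I*√3 ≈ 841.78*I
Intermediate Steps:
q(T) = -2 + T (q(T) = T - 2 = -2 + T)
j(G) = √(5 + G) (j(G) = √(5 + G) + G*0 = √(5 + G) + 0 = √(5 + G))
o = 162 (o = 9*(4*6 + (-2 - 4)) = 9*(24 - 6) = 9*18 = 162)
j(-32)*o = √(5 - 32)*162 = √(-27)*162 = (3*I*√3)*162 = 486*I*√3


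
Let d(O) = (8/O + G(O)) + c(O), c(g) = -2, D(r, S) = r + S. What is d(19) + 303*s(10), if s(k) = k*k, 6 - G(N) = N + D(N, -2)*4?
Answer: 574131/19 ≈ 30217.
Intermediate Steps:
D(r, S) = S + r
G(N) = 14 - 5*N (G(N) = 6 - (N + (-2 + N)*4) = 6 - (N + (-8 + 4*N)) = 6 - (-8 + 5*N) = 6 + (8 - 5*N) = 14 - 5*N)
d(O) = 12 - 5*O + 8/O (d(O) = (8/O + (14 - 5*O)) - 2 = (14 - 5*O + 8/O) - 2 = 12 - 5*O + 8/O)
s(k) = k**2
d(19) + 303*s(10) = (12 - 5*19 + 8/19) + 303*10**2 = (12 - 95 + 8*(1/19)) + 303*100 = (12 - 95 + 8/19) + 30300 = -1569/19 + 30300 = 574131/19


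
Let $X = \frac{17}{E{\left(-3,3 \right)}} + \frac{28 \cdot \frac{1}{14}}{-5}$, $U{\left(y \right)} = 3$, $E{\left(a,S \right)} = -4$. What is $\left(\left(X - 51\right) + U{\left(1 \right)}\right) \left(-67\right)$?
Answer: $\frac{70551}{20} \approx 3527.6$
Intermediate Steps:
$X = - \frac{93}{20}$ ($X = \frac{17}{-4} + \frac{28 \cdot \frac{1}{14}}{-5} = 17 \left(- \frac{1}{4}\right) + 28 \cdot \frac{1}{14} \left(- \frac{1}{5}\right) = - \frac{17}{4} + 2 \left(- \frac{1}{5}\right) = - \frac{17}{4} - \frac{2}{5} = - \frac{93}{20} \approx -4.65$)
$\left(\left(X - 51\right) + U{\left(1 \right)}\right) \left(-67\right) = \left(\left(- \frac{93}{20} - 51\right) + 3\right) \left(-67\right) = \left(- \frac{1113}{20} + 3\right) \left(-67\right) = \left(- \frac{1053}{20}\right) \left(-67\right) = \frac{70551}{20}$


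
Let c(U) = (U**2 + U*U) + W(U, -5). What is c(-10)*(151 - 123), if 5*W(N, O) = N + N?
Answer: 5488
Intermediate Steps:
W(N, O) = 2*N/5 (W(N, O) = (N + N)/5 = (2*N)/5 = 2*N/5)
c(U) = 2*U**2 + 2*U/5 (c(U) = (U**2 + U*U) + 2*U/5 = (U**2 + U**2) + 2*U/5 = 2*U**2 + 2*U/5)
c(-10)*(151 - 123) = ((2/5)*(-10)*(1 + 5*(-10)))*(151 - 123) = ((2/5)*(-10)*(1 - 50))*28 = ((2/5)*(-10)*(-49))*28 = 196*28 = 5488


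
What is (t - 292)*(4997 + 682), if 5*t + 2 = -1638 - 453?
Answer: -20177487/5 ≈ -4.0355e+6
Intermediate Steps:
t = -2093/5 (t = -⅖ + (-1638 - 453)/5 = -⅖ + (⅕)*(-2091) = -⅖ - 2091/5 = -2093/5 ≈ -418.60)
(t - 292)*(4997 + 682) = (-2093/5 - 292)*(4997 + 682) = -3553/5*5679 = -20177487/5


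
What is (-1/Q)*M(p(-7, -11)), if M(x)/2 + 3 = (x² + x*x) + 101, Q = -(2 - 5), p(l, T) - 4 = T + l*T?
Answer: -19796/3 ≈ -6598.7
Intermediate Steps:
p(l, T) = 4 + T + T*l (p(l, T) = 4 + (T + l*T) = 4 + (T + T*l) = 4 + T + T*l)
Q = 3 (Q = -1*(-3) = 3)
M(x) = 196 + 4*x² (M(x) = -6 + 2*((x² + x*x) + 101) = -6 + 2*((x² + x²) + 101) = -6 + 2*(2*x² + 101) = -6 + 2*(101 + 2*x²) = -6 + (202 + 4*x²) = 196 + 4*x²)
(-1/Q)*M(p(-7, -11)) = (-1/3)*(196 + 4*(4 - 11 - 11*(-7))²) = (-1*⅓)*(196 + 4*(4 - 11 + 77)²) = -(196 + 4*70²)/3 = -(196 + 4*4900)/3 = -(196 + 19600)/3 = -⅓*19796 = -19796/3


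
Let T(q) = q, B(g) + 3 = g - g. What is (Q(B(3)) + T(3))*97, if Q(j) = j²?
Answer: 1164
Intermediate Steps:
B(g) = -3 (B(g) = -3 + (g - g) = -3 + 0 = -3)
(Q(B(3)) + T(3))*97 = ((-3)² + 3)*97 = (9 + 3)*97 = 12*97 = 1164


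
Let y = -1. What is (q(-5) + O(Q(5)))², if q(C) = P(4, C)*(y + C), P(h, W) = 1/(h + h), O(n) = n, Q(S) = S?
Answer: 289/16 ≈ 18.063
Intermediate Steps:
P(h, W) = 1/(2*h)
q(C) = -⅛ + C/8 (q(C) = ((½)/4)*(-1 + C) = ((½)*(¼))*(-1 + C) = (-1 + C)/8 = -⅛ + C/8)
(q(-5) + O(Q(5)))² = ((-⅛ + (⅛)*(-5)) + 5)² = ((-⅛ - 5/8) + 5)² = (-¾ + 5)² = (17/4)² = 289/16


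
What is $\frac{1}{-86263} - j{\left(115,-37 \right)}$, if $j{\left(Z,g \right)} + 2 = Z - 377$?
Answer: $\frac{22773431}{86263} \approx 264.0$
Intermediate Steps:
$j{\left(Z,g \right)} = -379 + Z$ ($j{\left(Z,g \right)} = -2 + \left(Z - 377\right) = -2 + \left(-377 + Z\right) = -379 + Z$)
$\frac{1}{-86263} - j{\left(115,-37 \right)} = \frac{1}{-86263} - \left(-379 + 115\right) = - \frac{1}{86263} - -264 = - \frac{1}{86263} + 264 = \frac{22773431}{86263}$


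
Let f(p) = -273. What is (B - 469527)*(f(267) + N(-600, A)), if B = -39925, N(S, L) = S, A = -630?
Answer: 444751596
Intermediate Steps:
(B - 469527)*(f(267) + N(-600, A)) = (-39925 - 469527)*(-273 - 600) = -509452*(-873) = 444751596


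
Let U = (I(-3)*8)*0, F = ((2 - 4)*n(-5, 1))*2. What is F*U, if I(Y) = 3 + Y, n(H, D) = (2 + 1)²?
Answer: 0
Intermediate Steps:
n(H, D) = 9 (n(H, D) = 3² = 9)
F = -36 (F = ((2 - 4)*9)*2 = -2*9*2 = -18*2 = -36)
U = 0 (U = ((3 - 3)*8)*0 = (0*8)*0 = 0*0 = 0)
F*U = -36*0 = 0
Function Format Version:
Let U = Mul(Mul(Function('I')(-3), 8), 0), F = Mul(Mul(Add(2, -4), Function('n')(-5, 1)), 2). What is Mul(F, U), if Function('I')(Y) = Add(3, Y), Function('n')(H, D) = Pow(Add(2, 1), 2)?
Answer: 0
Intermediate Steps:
Function('n')(H, D) = 9 (Function('n')(H, D) = Pow(3, 2) = 9)
F = -36 (F = Mul(Mul(Add(2, -4), 9), 2) = Mul(Mul(-2, 9), 2) = Mul(-18, 2) = -36)
U = 0 (U = Mul(Mul(Add(3, -3), 8), 0) = Mul(Mul(0, 8), 0) = Mul(0, 0) = 0)
Mul(F, U) = Mul(-36, 0) = 0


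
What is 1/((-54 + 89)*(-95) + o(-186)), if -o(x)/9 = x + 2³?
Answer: -1/1723 ≈ -0.00058038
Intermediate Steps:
o(x) = -72 - 9*x (o(x) = -9*(x + 2³) = -9*(x + 8) = -9*(8 + x) = -72 - 9*x)
1/((-54 + 89)*(-95) + o(-186)) = 1/((-54 + 89)*(-95) + (-72 - 9*(-186))) = 1/(35*(-95) + (-72 + 1674)) = 1/(-3325 + 1602) = 1/(-1723) = -1/1723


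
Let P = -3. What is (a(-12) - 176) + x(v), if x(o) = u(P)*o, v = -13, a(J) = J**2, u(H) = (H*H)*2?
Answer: -266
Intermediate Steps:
u(H) = 2*H**2 (u(H) = H**2*2 = 2*H**2)
x(o) = 18*o (x(o) = (2*(-3)**2)*o = (2*9)*o = 18*o)
(a(-12) - 176) + x(v) = ((-12)**2 - 176) + 18*(-13) = (144 - 176) - 234 = -32 - 234 = -266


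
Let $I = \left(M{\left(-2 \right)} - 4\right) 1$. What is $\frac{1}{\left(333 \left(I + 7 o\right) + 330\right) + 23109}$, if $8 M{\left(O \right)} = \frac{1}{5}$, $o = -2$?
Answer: $\frac{40}{698133} \approx 5.7296 \cdot 10^{-5}$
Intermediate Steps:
$M{\left(O \right)} = \frac{1}{40}$ ($M{\left(O \right)} = \frac{1}{8 \cdot 5} = \frac{1}{8} \cdot \frac{1}{5} = \frac{1}{40}$)
$I = - \frac{159}{40}$ ($I = \left(\frac{1}{40} - 4\right) 1 = \left(- \frac{159}{40}\right) 1 = - \frac{159}{40} \approx -3.975$)
$\frac{1}{\left(333 \left(I + 7 o\right) + 330\right) + 23109} = \frac{1}{\left(333 \left(- \frac{159}{40} + 7 \left(-2\right)\right) + 330\right) + 23109} = \frac{1}{\left(333 \left(- \frac{159}{40} - 14\right) + 330\right) + 23109} = \frac{1}{\left(333 \left(- \frac{719}{40}\right) + 330\right) + 23109} = \frac{1}{\left(- \frac{239427}{40} + 330\right) + 23109} = \frac{1}{- \frac{226227}{40} + 23109} = \frac{1}{\frac{698133}{40}} = \frac{40}{698133}$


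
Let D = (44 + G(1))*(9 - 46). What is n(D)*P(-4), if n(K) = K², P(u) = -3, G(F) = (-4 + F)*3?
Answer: -5031075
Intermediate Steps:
G(F) = -12 + 3*F
D = -1295 (D = (44 + (-12 + 3*1))*(9 - 46) = (44 + (-12 + 3))*(-37) = (44 - 9)*(-37) = 35*(-37) = -1295)
n(D)*P(-4) = (-1295)²*(-3) = 1677025*(-3) = -5031075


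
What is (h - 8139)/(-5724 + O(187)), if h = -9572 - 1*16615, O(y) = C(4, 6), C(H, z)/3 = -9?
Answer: 3814/639 ≈ 5.9687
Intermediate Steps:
C(H, z) = -27 (C(H, z) = 3*(-9) = -27)
O(y) = -27
h = -26187 (h = -9572 - 16615 = -26187)
(h - 8139)/(-5724 + O(187)) = (-26187 - 8139)/(-5724 - 27) = -34326/(-5751) = -34326*(-1/5751) = 3814/639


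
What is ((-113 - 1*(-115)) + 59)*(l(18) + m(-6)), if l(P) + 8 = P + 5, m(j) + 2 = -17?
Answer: -244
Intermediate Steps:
m(j) = -19 (m(j) = -2 - 17 = -19)
l(P) = -3 + P (l(P) = -8 + (P + 5) = -8 + (5 + P) = -3 + P)
((-113 - 1*(-115)) + 59)*(l(18) + m(-6)) = ((-113 - 1*(-115)) + 59)*((-3 + 18) - 19) = ((-113 + 115) + 59)*(15 - 19) = (2 + 59)*(-4) = 61*(-4) = -244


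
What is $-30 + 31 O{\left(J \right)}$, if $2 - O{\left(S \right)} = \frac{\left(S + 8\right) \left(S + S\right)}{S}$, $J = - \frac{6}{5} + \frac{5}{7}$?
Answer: $- \frac{15186}{35} \approx -433.89$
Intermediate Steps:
$J = - \frac{17}{35}$ ($J = \left(-6\right) \frac{1}{5} + 5 \cdot \frac{1}{7} = - \frac{6}{5} + \frac{5}{7} = - \frac{17}{35} \approx -0.48571$)
$O{\left(S \right)} = -14 - 2 S$ ($O{\left(S \right)} = 2 - \frac{\left(S + 8\right) \left(S + S\right)}{S} = 2 - \frac{\left(8 + S\right) 2 S}{S} = 2 - \frac{2 S \left(8 + S\right)}{S} = 2 - \left(16 + 2 S\right) = -14 - 2 S$)
$-30 + 31 O{\left(J \right)} = -30 + 31 \left(-14 - - \frac{34}{35}\right) = -30 + 31 \left(-14 + \frac{34}{35}\right) = -30 + 31 \left(- \frac{456}{35}\right) = -30 - \frac{14136}{35} = - \frac{15186}{35}$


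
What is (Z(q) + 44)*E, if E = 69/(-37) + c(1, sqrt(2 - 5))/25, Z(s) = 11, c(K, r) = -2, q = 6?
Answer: -19789/185 ≈ -106.97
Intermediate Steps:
E = -1799/925 (E = 69/(-37) - 2/25 = 69*(-1/37) - 2*1/25 = -69/37 - 2/25 = -1799/925 ≈ -1.9449)
(Z(q) + 44)*E = (11 + 44)*(-1799/925) = 55*(-1799/925) = -19789/185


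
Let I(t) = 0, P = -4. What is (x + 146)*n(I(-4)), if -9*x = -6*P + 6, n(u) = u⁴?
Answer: 0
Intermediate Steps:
x = -10/3 (x = -(-6*(-4) + 6)/9 = -(24 + 6)/9 = -⅑*30 = -10/3 ≈ -3.3333)
(x + 146)*n(I(-4)) = (-10/3 + 146)*0⁴ = (428/3)*0 = 0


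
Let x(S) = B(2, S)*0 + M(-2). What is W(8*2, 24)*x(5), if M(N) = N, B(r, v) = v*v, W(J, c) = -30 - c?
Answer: 108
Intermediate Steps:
B(r, v) = v**2
x(S) = -2 (x(S) = S**2*0 - 2 = 0 - 2 = -2)
W(8*2, 24)*x(5) = (-30 - 1*24)*(-2) = (-30 - 24)*(-2) = -54*(-2) = 108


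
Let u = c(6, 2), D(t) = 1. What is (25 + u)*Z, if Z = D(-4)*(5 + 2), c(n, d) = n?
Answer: 217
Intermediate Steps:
u = 6
Z = 7 (Z = 1*(5 + 2) = 1*7 = 7)
(25 + u)*Z = (25 + 6)*7 = 31*7 = 217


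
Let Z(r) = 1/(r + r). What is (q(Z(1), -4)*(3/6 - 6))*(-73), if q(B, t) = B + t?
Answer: -5621/4 ≈ -1405.3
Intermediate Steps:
Z(r) = 1/(2*r)
(q(Z(1), -4)*(3/6 - 6))*(-73) = (((½)/1 - 4)*(3/6 - 6))*(-73) = (((½)*1 - 4)*(3*(⅙) - 2*3))*(-73) = ((½ - 4)*(½ - 6))*(-73) = -7/2*(-11/2)*(-73) = (77/4)*(-73) = -5621/4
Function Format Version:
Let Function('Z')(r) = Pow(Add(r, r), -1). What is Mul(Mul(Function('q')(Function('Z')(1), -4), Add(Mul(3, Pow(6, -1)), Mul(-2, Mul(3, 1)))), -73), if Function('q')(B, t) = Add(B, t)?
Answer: Rational(-5621, 4) ≈ -1405.3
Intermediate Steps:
Function('Z')(r) = Mul(Rational(1, 2), Pow(r, -1)) (Function('Z')(r) = Pow(Mul(2, r), -1) = Mul(Rational(1, 2), Pow(r, -1)))
Mul(Mul(Function('q')(Function('Z')(1), -4), Add(Mul(3, Pow(6, -1)), Mul(-2, Mul(3, 1)))), -73) = Mul(Mul(Add(Mul(Rational(1, 2), Pow(1, -1)), -4), Add(Mul(3, Pow(6, -1)), Mul(-2, Mul(3, 1)))), -73) = Mul(Mul(Add(Mul(Rational(1, 2), 1), -4), Add(Mul(3, Rational(1, 6)), Mul(-2, 3))), -73) = Mul(Mul(Add(Rational(1, 2), -4), Add(Rational(1, 2), -6)), -73) = Mul(Mul(Rational(-7, 2), Rational(-11, 2)), -73) = Mul(Rational(77, 4), -73) = Rational(-5621, 4)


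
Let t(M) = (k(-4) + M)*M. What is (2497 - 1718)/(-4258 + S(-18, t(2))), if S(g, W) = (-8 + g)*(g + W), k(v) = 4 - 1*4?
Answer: -779/3894 ≈ -0.20005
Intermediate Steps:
k(v) = 0 (k(v) = 4 - 4 = 0)
t(M) = M² (t(M) = (0 + M)*M = M*M = M²)
S(g, W) = (-8 + g)*(W + g)
(2497 - 1718)/(-4258 + S(-18, t(2))) = (2497 - 1718)/(-4258 + ((-18)² - 8*2² - 8*(-18) + 2²*(-18))) = 779/(-4258 + (324 - 8*4 + 144 + 4*(-18))) = 779/(-4258 + (324 - 32 + 144 - 72)) = 779/(-4258 + 364) = 779/(-3894) = 779*(-1/3894) = -779/3894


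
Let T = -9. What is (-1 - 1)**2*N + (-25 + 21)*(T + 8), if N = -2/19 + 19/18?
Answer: 1334/171 ≈ 7.8012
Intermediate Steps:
N = 325/342 (N = -2*1/19 + 19*(1/18) = -2/19 + 19/18 = 325/342 ≈ 0.95029)
(-1 - 1)**2*N + (-25 + 21)*(T + 8) = (-1 - 1)**2*(325/342) + (-25 + 21)*(-9 + 8) = (-2)**2*(325/342) - 4*(-1) = 4*(325/342) + 4 = 650/171 + 4 = 1334/171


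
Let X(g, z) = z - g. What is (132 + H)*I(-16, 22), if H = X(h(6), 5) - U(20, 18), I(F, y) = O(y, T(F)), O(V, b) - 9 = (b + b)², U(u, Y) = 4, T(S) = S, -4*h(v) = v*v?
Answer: 146686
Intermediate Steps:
h(v) = -v²/4 (h(v) = -v*v/4 = -v²/4)
O(V, b) = 9 + 4*b² (O(V, b) = 9 + (b + b)² = 9 + (2*b)² = 9 + 4*b²)
I(F, y) = 9 + 4*F²
H = 10 (H = (5 - (-1)*6²/4) - 1*4 = (5 - (-1)*36/4) - 4 = (5 - 1*(-9)) - 4 = (5 + 9) - 4 = 14 - 4 = 10)
(132 + H)*I(-16, 22) = (132 + 10)*(9 + 4*(-16)²) = 142*(9 + 4*256) = 142*(9 + 1024) = 142*1033 = 146686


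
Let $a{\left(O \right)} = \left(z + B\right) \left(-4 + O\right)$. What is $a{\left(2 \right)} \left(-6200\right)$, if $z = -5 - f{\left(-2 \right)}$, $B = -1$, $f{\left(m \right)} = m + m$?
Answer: $-24800$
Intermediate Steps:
$f{\left(m \right)} = 2 m$
$z = -1$ ($z = -5 - 2 \left(-2\right) = -5 - -4 = -5 + 4 = -1$)
$a{\left(O \right)} = 8 - 2 O$ ($a{\left(O \right)} = \left(-1 - 1\right) \left(-4 + O\right) = - 2 \left(-4 + O\right) = 8 - 2 O$)
$a{\left(2 \right)} \left(-6200\right) = \left(8 - 4\right) \left(-6200\right) = 4 \left(-6200\right) = -24800$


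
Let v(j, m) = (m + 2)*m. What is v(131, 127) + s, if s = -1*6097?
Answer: 10286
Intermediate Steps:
v(j, m) = m*(2 + m) (v(j, m) = (2 + m)*m = m*(2 + m))
s = -6097
v(131, 127) + s = 127*(2 + 127) - 6097 = 127*129 - 6097 = 16383 - 6097 = 10286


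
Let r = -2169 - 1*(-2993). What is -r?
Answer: -824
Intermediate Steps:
r = 824 (r = -2169 + 2993 = 824)
-r = -1*824 = -824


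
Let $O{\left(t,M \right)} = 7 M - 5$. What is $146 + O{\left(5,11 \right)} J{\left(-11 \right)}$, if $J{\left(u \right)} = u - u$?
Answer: $146$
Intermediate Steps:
$J{\left(u \right)} = 0$
$O{\left(t,M \right)} = -5 + 7 M$
$146 + O{\left(5,11 \right)} J{\left(-11 \right)} = 146 + \left(-5 + 7 \cdot 11\right) 0 = 146 + \left(-5 + 77\right) 0 = 146 + 72 \cdot 0 = 146 + 0 = 146$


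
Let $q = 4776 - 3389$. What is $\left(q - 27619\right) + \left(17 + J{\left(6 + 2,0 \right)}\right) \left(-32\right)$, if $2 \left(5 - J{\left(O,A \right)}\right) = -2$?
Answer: $-26968$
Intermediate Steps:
$J{\left(O,A \right)} = 6$ ($J{\left(O,A \right)} = 5 - -1 = 5 + 1 = 6$)
$q = 1387$
$\left(q - 27619\right) + \left(17 + J{\left(6 + 2,0 \right)}\right) \left(-32\right) = \left(1387 - 27619\right) + \left(17 + 6\right) \left(-32\right) = -26232 + 23 \left(-32\right) = -26232 - 736 = -26968$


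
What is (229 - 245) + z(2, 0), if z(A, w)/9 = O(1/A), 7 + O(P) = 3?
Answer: -52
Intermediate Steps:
O(P) = -4 (O(P) = -7 + 3 = -4)
z(A, w) = -36 (z(A, w) = 9*(-4) = -36)
(229 - 245) + z(2, 0) = (229 - 245) - 36 = -16 - 36 = -52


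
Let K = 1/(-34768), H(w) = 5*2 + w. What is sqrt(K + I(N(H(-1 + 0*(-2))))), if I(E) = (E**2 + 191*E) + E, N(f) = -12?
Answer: I*sqrt(163189868413)/8692 ≈ 46.476*I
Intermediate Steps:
H(w) = 10 + w
I(E) = E**2 + 192*E
K = -1/34768 ≈ -2.8762e-5
sqrt(K + I(N(H(-1 + 0*(-2))))) = sqrt(-1/34768 - 12*(192 - 12)) = sqrt(-1/34768 - 12*180) = sqrt(-1/34768 - 2160) = sqrt(-75098881/34768) = I*sqrt(163189868413)/8692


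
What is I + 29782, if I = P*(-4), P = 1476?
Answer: 23878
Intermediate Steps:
I = -5904 (I = 1476*(-4) = -5904)
I + 29782 = -5904 + 29782 = 23878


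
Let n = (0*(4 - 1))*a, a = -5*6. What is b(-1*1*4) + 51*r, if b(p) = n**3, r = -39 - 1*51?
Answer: -4590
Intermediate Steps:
r = -90 (r = -39 - 51 = -90)
a = -30
n = 0 (n = (0*(4 - 1))*(-30) = (0*3)*(-30) = 0*(-30) = 0)
b(p) = 0 (b(p) = 0**3 = 0)
b(-1*1*4) + 51*r = 0 + 51*(-90) = 0 - 4590 = -4590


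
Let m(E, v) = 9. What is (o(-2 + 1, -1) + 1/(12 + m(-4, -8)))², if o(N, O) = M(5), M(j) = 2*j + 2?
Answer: 64009/441 ≈ 145.15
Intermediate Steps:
M(j) = 2 + 2*j
o(N, O) = 12 (o(N, O) = 2 + 2*5 = 2 + 10 = 12)
(o(-2 + 1, -1) + 1/(12 + m(-4, -8)))² = (12 + 1/(12 + 9))² = (12 + 1/21)² = (253/21)² = 64009/441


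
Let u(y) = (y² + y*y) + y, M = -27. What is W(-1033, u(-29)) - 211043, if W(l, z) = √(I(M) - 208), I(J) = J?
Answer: -211043 + I*√235 ≈ -2.1104e+5 + 15.33*I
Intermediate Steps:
u(y) = y + 2*y² (u(y) = (y² + y²) + y = 2*y² + y = y + 2*y²)
W(l, z) = I*√235 (W(l, z) = √(-27 - 208) = √(-235) = I*√235)
W(-1033, u(-29)) - 211043 = I*√235 - 211043 = -211043 + I*√235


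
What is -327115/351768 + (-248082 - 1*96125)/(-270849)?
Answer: 10827412447/31758670344 ≈ 0.34093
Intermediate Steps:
-327115/351768 + (-248082 - 1*96125)/(-270849) = -327115*1/351768 + (-248082 - 96125)*(-1/270849) = -327115/351768 - 344207*(-1/270849) = -327115/351768 + 344207/270849 = 10827412447/31758670344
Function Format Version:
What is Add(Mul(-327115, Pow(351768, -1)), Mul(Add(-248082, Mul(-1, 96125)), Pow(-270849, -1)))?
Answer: Rational(10827412447, 31758670344) ≈ 0.34093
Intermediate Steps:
Add(Mul(-327115, Pow(351768, -1)), Mul(Add(-248082, Mul(-1, 96125)), Pow(-270849, -1))) = Add(Mul(-327115, Rational(1, 351768)), Mul(Add(-248082, -96125), Rational(-1, 270849))) = Add(Rational(-327115, 351768), Mul(-344207, Rational(-1, 270849))) = Add(Rational(-327115, 351768), Rational(344207, 270849)) = Rational(10827412447, 31758670344)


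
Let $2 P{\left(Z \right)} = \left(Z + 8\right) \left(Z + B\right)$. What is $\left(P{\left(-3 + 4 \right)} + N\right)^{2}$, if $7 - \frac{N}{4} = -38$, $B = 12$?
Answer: $\frac{227529}{4} \approx 56882.0$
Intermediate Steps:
$P{\left(Z \right)} = \frac{\left(8 + Z\right) \left(12 + Z\right)}{2}$ ($P{\left(Z \right)} = \frac{\left(Z + 8\right) \left(Z + 12\right)}{2} = \frac{\left(8 + Z\right) \left(12 + Z\right)}{2}$)
$N = 180$ ($N = 28 - -152 = 28 + 152 = 180$)
$\left(P{\left(-3 + 4 \right)} + N\right)^{2} = \left(\left(48 + \frac{\left(-3 + 4\right)^{2}}{2} + 10 \left(-3 + 4\right)\right) + 180\right)^{2} = \left(\left(48 + \frac{1^{2}}{2} + 10 \cdot 1\right) + 180\right)^{2} = \left(\left(48 + \frac{1}{2} \cdot 1 + 10\right) + 180\right)^{2} = \left(\left(48 + \frac{1}{2} + 10\right) + 180\right)^{2} = \left(\frac{117}{2} + 180\right)^{2} = \left(\frac{477}{2}\right)^{2} = \frac{227529}{4}$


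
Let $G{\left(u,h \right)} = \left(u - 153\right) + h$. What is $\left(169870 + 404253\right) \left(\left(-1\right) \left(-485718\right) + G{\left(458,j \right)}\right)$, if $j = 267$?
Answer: $279190273670$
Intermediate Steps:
$G{\left(u,h \right)} = -153 + h + u$ ($G{\left(u,h \right)} = \left(-153 + u\right) + h = -153 + h + u$)
$\left(169870 + 404253\right) \left(\left(-1\right) \left(-485718\right) + G{\left(458,j \right)}\right) = \left(169870 + 404253\right) \left(\left(-1\right) \left(-485718\right) + \left(-153 + 267 + 458\right)\right) = 574123 \left(485718 + 572\right) = 574123 \cdot 486290 = 279190273670$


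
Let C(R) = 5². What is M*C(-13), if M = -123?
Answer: -3075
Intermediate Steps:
C(R) = 25
M*C(-13) = -123*25 = -3075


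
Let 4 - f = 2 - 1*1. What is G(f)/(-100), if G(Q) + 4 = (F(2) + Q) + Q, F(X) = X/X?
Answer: -3/100 ≈ -0.030000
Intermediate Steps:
F(X) = 1
f = 3 (f = 4 - (2 - 1*1) = 4 - (2 - 1) = 4 - 1*1 = 4 - 1 = 3)
G(Q) = -3 + 2*Q (G(Q) = -4 + ((1 + Q) + Q) = -4 + (1 + 2*Q) = -3 + 2*Q)
G(f)/(-100) = (-3 + 2*3)/(-100) = -(-3 + 6)/100 = -1/100*3 = -3/100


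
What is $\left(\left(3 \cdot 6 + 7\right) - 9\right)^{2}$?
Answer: $256$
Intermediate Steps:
$\left(\left(3 \cdot 6 + 7\right) - 9\right)^{2} = \left(\left(18 + 7\right) - 9\right)^{2} = \left(25 - 9\right)^{2} = 16^{2} = 256$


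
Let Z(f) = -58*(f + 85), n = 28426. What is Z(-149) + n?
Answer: 32138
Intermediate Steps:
Z(f) = -4930 - 58*f (Z(f) = -58*(85 + f) = -4930 - 58*f)
Z(-149) + n = (-4930 - 58*(-149)) + 28426 = (-4930 + 8642) + 28426 = 3712 + 28426 = 32138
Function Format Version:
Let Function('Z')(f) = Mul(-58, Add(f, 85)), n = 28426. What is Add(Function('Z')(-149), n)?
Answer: 32138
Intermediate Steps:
Function('Z')(f) = Add(-4930, Mul(-58, f)) (Function('Z')(f) = Mul(-58, Add(85, f)) = Add(-4930, Mul(-58, f)))
Add(Function('Z')(-149), n) = Add(Add(-4930, Mul(-58, -149)), 28426) = Add(Add(-4930, 8642), 28426) = Add(3712, 28426) = 32138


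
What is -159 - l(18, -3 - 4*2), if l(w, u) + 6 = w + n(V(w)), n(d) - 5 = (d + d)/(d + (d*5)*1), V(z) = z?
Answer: -529/3 ≈ -176.33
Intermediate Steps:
n(d) = 16/3 (n(d) = 5 + (d + d)/(d + (d*5)*1) = 5 + (2*d)/(d + (5*d)*1) = 5 + (2*d)/(d + 5*d) = 5 + (2*d)/((6*d)) = 5 + (2*d)*(1/(6*d)) = 5 + ⅓ = 16/3)
l(w, u) = -⅔ + w (l(w, u) = -6 + (w + 16/3) = -6 + (16/3 + w) = -⅔ + w)
-159 - l(18, -3 - 4*2) = -159 - (-⅔ + 18) = -159 - 1*52/3 = -159 - 52/3 = -529/3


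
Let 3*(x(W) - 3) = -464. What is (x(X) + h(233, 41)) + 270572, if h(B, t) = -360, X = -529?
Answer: 810181/3 ≈ 2.7006e+5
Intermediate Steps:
x(W) = -455/3 (x(W) = 3 + (⅓)*(-464) = 3 - 464/3 = -455/3)
(x(X) + h(233, 41)) + 270572 = (-455/3 - 360) + 270572 = -1535/3 + 270572 = 810181/3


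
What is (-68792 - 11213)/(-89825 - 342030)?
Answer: 16001/86371 ≈ 0.18526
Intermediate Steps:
(-68792 - 11213)/(-89825 - 342030) = -80005/(-431855) = -80005*(-1/431855) = 16001/86371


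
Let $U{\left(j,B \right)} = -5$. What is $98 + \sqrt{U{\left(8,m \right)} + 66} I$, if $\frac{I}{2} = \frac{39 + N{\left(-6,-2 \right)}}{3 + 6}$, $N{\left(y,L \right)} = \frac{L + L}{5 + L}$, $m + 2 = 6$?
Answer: $98 + \frac{226 \sqrt{61}}{27} \approx 163.37$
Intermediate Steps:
$m = 4$ ($m = -2 + 6 = 4$)
$N{\left(y,L \right)} = \frac{2 L}{5 + L}$
$I = \frac{226}{27}$ ($I = 2 \frac{39 + 2 \left(-2\right) \frac{1}{5 - 2}}{3 + 6} = 2 \frac{39 + 2 \left(-2\right) \frac{1}{3}}{9} = 2 \left(39 + 2 \left(-2\right) \frac{1}{3}\right) \frac{1}{9} = 2 \left(39 - \frac{4}{3}\right) \frac{1}{9} = 2 \cdot \frac{113}{3} \cdot \frac{1}{9} = 2 \cdot \frac{113}{27} = \frac{226}{27} \approx 8.3704$)
$98 + \sqrt{U{\left(8,m \right)} + 66} I = 98 + \sqrt{-5 + 66} \cdot \frac{226}{27} = 98 + \sqrt{61} \cdot \frac{226}{27} = 98 + \frac{226 \sqrt{61}}{27}$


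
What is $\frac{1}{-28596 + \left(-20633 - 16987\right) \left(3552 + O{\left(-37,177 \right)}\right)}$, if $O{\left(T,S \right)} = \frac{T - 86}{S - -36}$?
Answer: $- \frac{71}{9487950936} \approx -7.4832 \cdot 10^{-9}$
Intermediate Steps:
$O{\left(T,S \right)} = \frac{-86 + T}{36 + S}$ ($O{\left(T,S \right)} = \frac{-86 + T}{S + 36} = \frac{-86 + T}{36 + S}$)
$\frac{1}{-28596 + \left(-20633 - 16987\right) \left(3552 + O{\left(-37,177 \right)}\right)} = \frac{1}{-28596 + \left(-20633 - 16987\right) \left(3552 + \frac{-86 - 37}{36 + 177}\right)} = \frac{1}{-28596 - 37620 \left(3552 + \frac{1}{213} \left(-123\right)\right)} = \frac{1}{-28596 - 37620 \left(3552 - \frac{41}{71}\right)} = \frac{1}{-28596 - \frac{9485920620}{71}} = \frac{1}{- \frac{9487950936}{71}} = - \frac{71}{9487950936}$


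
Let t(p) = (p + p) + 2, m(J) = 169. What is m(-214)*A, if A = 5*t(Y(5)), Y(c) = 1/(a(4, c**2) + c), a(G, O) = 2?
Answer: 13520/7 ≈ 1931.4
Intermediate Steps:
Y(c) = 1/(2 + c)
t(p) = 2 + 2*p (t(p) = 2*p + 2 = 2 + 2*p)
A = 80/7 (A = 5*(2 + 2/(2 + 5)) = 5*(2 + 2/7) = 5*(16/7) = 80/7 ≈ 11.429)
m(-214)*A = 169*(80/7) = 13520/7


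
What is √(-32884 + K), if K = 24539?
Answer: I*√8345 ≈ 91.351*I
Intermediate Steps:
√(-32884 + K) = √(-32884 + 24539) = √(-8345) = I*√8345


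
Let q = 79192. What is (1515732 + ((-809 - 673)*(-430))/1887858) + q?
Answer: 501831778342/314643 ≈ 1.5949e+6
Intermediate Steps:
(1515732 + ((-809 - 673)*(-430))/1887858) + q = (1515732 + ((-809 - 673)*(-430))/1887858) + 79192 = (1515732 - 1482*(-430)*(1/1887858)) + 79192 = (1515732 + 637260*(1/1887858)) + 79192 = (1515732 + 106210/314643) + 79192 = 476914569886/314643 + 79192 = 501831778342/314643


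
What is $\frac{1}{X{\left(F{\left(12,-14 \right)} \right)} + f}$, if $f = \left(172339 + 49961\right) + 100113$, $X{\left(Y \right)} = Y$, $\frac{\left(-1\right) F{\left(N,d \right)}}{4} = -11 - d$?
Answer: $\frac{1}{322401} \approx 3.1017 \cdot 10^{-6}$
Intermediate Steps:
$F{\left(N,d \right)} = 44 + 4 d$ ($F{\left(N,d \right)} = - 4 \left(-11 - d\right) = 44 + 4 d$)
$f = 322413$ ($f = 222300 + 100113 = 322413$)
$\frac{1}{X{\left(F{\left(12,-14 \right)} \right)} + f} = \frac{1}{\left(44 + 4 \left(-14\right)\right) + 322413} = \frac{1}{\left(44 - 56\right) + 322413} = \frac{1}{-12 + 322413} = \frac{1}{322401}$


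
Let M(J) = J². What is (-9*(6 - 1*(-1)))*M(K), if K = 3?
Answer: -567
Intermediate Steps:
(-9*(6 - 1*(-1)))*M(K) = -9*(6 - 1*(-1))*3² = -9*(6 + 1)*9 = -9*7*9 = -63*9 = -567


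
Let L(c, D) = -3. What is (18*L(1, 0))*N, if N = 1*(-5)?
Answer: 270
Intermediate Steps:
N = -5
(18*L(1, 0))*N = (18*(-3))*(-5) = -54*(-5) = 270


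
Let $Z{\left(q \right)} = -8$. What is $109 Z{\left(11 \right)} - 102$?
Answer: $-974$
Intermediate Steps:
$109 Z{\left(11 \right)} - 102 = 109 \left(-8\right) - 102 = -872 - 102 = -974$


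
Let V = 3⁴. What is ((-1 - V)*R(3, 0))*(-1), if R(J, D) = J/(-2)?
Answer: -123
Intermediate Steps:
V = 81
R(J, D) = -J/2 (R(J, D) = J*(-½) = -J/2)
((-1 - V)*R(3, 0))*(-1) = ((-1 - 1*81)*(-½*3))*(-1) = ((-1 - 81)*(-3/2))*(-1) = -82*(-3/2)*(-1) = 123*(-1) = -123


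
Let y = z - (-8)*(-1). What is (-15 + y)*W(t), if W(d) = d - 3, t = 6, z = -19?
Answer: -126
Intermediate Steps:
W(d) = -3 + d
y = -27 (y = -19 - (-8)*(-1) = -19 - 1*8 = -19 - 8 = -27)
(-15 + y)*W(t) = (-15 - 27)*(-3 + 6) = -42*3 = -126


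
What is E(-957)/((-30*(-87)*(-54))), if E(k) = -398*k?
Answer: -2189/810 ≈ -2.7025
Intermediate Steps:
E(-957)/((-30*(-87)*(-54))) = (-398*(-957))/((-30*(-87)*(-54))) = 380886/((2610*(-54))) = 380886/(-140940) = 380886*(-1/140940) = -2189/810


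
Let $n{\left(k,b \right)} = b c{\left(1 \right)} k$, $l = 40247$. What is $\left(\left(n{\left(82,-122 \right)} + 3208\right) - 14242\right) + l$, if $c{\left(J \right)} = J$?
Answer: $19209$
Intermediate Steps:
$n{\left(k,b \right)} = b k$ ($n{\left(k,b \right)} = b 1 k = b k$)
$\left(\left(n{\left(82,-122 \right)} + 3208\right) - 14242\right) + l = \left(\left(\left(-122\right) 82 + 3208\right) - 14242\right) + 40247 = \left(\left(-10004 + 3208\right) - 14242\right) + 40247 = \left(-6796 - 14242\right) + 40247 = -21038 + 40247 = 19209$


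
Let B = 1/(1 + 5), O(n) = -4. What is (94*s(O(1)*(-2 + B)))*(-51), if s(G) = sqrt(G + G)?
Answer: -3196*sqrt(33) ≈ -18360.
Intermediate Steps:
B = 1/6 ≈ 0.16667
s(G) = sqrt(2)*sqrt(G) (s(G) = sqrt(2*G) = sqrt(2)*sqrt(G))
(94*s(O(1)*(-2 + B)))*(-51) = (94*(sqrt(2)*sqrt(-4*(-2 + 1/6))))*(-51) = (94*(sqrt(2)*sqrt(-4*(-11/6))))*(-51) = (94*(sqrt(2)*sqrt(22/3)))*(-51) = (94*(sqrt(2)*(sqrt(66)/3)))*(-51) = (94*(2*sqrt(33)/3))*(-51) = (188*sqrt(33)/3)*(-51) = -3196*sqrt(33)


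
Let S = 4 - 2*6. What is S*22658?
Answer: -181264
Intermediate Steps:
S = -8 (S = 4 - 12 = -8)
S*22658 = -8*22658 = -181264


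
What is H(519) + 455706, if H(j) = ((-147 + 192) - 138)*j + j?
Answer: 407958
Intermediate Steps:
H(j) = -92*j (H(j) = (45 - 138)*j + j = -93*j + j = -92*j)
H(519) + 455706 = -92*519 + 455706 = -47748 + 455706 = 407958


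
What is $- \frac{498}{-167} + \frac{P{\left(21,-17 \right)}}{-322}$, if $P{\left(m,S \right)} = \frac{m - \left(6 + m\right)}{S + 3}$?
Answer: $\frac{1121991}{376418} \approx 2.9807$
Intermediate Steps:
$P{\left(m,S \right)} = - \frac{6}{3 + S}$
$- \frac{498}{-167} + \frac{P{\left(21,-17 \right)}}{-322} = - \frac{498}{-167} + \frac{\left(-6\right) \frac{1}{3 - 17}}{-322} = \left(-498\right) \left(- \frac{1}{167}\right) + - \frac{6}{-14} \left(- \frac{1}{322}\right) = \frac{498}{167} + \left(-6\right) \left(- \frac{1}{14}\right) \left(- \frac{1}{322}\right) = \frac{498}{167} + \frac{3}{7} \left(- \frac{1}{322}\right) = \frac{498}{167} - \frac{3}{2254} = \frac{1121991}{376418}$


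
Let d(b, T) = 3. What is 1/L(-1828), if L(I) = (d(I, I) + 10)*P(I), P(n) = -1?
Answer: -1/13 ≈ -0.076923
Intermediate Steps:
L(I) = -13 (L(I) = (3 + 10)*(-1) = 13*(-1) = -13)
1/L(-1828) = 1/(-13) = -1/13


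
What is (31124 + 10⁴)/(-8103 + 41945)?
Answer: 20562/16921 ≈ 1.2152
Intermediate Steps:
(31124 + 10⁴)/(-8103 + 41945) = (31124 + 10000)/33842 = 41124*(1/33842) = 20562/16921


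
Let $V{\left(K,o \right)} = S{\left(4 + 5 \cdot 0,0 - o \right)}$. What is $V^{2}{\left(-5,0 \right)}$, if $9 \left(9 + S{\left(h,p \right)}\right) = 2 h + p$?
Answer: $\frac{5329}{81} \approx 65.79$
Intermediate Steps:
$S{\left(h,p \right)} = -9 + \frac{p}{9} + \frac{2 h}{9}$ ($S{\left(h,p \right)} = -9 + \frac{2 h + p}{9} = -9 + \frac{p + 2 h}{9} = -9 + \left(\frac{p}{9} + \frac{2 h}{9}\right) = -9 + \frac{p}{9} + \frac{2 h}{9}$)
$V{\left(K,o \right)} = - \frac{73}{9} - \frac{o}{9}$ ($V{\left(K,o \right)} = -9 + \frac{0 - o}{9} + \frac{2 \left(4 + 5 \cdot 0\right)}{9} = -9 + \frac{\left(-1\right) o}{9} + \frac{2 \left(4 + 0\right)}{9} = -9 - \frac{o}{9} + \frac{2}{9} \cdot 4 = -9 - \frac{o}{9} + \frac{8}{9} = - \frac{73}{9} - \frac{o}{9}$)
$V^{2}{\left(-5,0 \right)} = \left(- \frac{73}{9} - 0\right)^{2} = \left(- \frac{73}{9} + 0\right)^{2} = \left(- \frac{73}{9}\right)^{2} = \frac{5329}{81}$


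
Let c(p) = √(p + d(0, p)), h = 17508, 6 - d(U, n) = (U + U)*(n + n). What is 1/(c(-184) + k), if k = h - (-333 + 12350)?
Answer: 5491/30151259 - I*√178/30151259 ≈ 0.00018212 - 4.4249e-7*I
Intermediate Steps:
d(U, n) = 6 - 4*U*n (d(U, n) = 6 - (U + U)*(n + n) = 6 - 2*U*2*n = 6 - 4*U*n)
c(p) = √(6 + p) (c(p) = √(p + (6 - 4*0*p)) = √(p + (6 + 0)) = √(p + 6) = √(6 + p))
k = 5491 (k = 17508 - (-333 + 12350) = 17508 - 1*12017 = 17508 - 12017 = 5491)
1/(c(-184) + k) = 1/(√(6 - 184) + 5491) = 1/(√(-178) + 5491) = 1/(I*√178 + 5491) = 1/(5491 + I*√178)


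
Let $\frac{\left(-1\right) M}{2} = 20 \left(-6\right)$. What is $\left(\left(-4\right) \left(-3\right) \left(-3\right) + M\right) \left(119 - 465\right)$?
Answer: $-70584$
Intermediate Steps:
$M = 240$ ($M = - 2 \cdot 20 \left(-6\right) = \left(-2\right) \left(-120\right) = 240$)
$\left(\left(-4\right) \left(-3\right) \left(-3\right) + M\right) \left(119 - 465\right) = \left(\left(-4\right) \left(-3\right) \left(-3\right) + 240\right) \left(119 - 465\right) = \left(12 \left(-3\right) + 240\right) \left(-346\right) = \left(-36 + 240\right) \left(-346\right) = 204 \left(-346\right) = -70584$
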